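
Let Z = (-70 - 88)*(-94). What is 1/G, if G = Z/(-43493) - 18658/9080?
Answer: -197458220/473174277 ≈ -0.41731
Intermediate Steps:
Z = 14852 (Z = -158*(-94) = 14852)
G = -473174277/197458220 (G = 14852/(-43493) - 18658/9080 = 14852*(-1/43493) - 18658*1/9080 = -14852/43493 - 9329/4540 = -473174277/197458220 ≈ -2.3963)
1/G = 1/(-473174277/197458220) = -197458220/473174277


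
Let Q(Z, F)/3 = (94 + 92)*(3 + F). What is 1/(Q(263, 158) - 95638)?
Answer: -1/5800 ≈ -0.00017241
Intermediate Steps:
Q(Z, F) = 1674 + 558*F (Q(Z, F) = 3*((94 + 92)*(3 + F)) = 3*(186*(3 + F)) = 3*(558 + 186*F) = 1674 + 558*F)
1/(Q(263, 158) - 95638) = 1/((1674 + 558*158) - 95638) = 1/((1674 + 88164) - 95638) = 1/(89838 - 95638) = 1/(-5800) = -1/5800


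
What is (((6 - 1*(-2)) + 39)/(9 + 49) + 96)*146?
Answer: 409895/29 ≈ 14134.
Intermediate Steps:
(((6 - 1*(-2)) + 39)/(9 + 49) + 96)*146 = (((6 + 2) + 39)/58 + 96)*146 = ((8 + 39)*(1/58) + 96)*146 = (47*(1/58) + 96)*146 = (47/58 + 96)*146 = (5615/58)*146 = 409895/29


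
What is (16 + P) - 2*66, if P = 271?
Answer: 155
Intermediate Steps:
(16 + P) - 2*66 = (16 + 271) - 2*66 = 287 - 132 = 155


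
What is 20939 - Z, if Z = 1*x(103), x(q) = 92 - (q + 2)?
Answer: 20952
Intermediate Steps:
x(q) = 90 - q (x(q) = 92 - (2 + q) = 92 + (-2 - q) = 90 - q)
Z = -13 (Z = 1*(90 - 1*103) = 1*(90 - 103) = 1*(-13) = -13)
20939 - Z = 20939 - 1*(-13) = 20939 + 13 = 20952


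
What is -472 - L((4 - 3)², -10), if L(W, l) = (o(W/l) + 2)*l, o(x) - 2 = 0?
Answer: -432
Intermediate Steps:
o(x) = 2 (o(x) = 2 + 0 = 2)
L(W, l) = 4*l (L(W, l) = (2 + 2)*l = 4*l)
-472 - L((4 - 3)², -10) = -472 - 4*(-10) = -472 - 1*(-40) = -472 + 40 = -432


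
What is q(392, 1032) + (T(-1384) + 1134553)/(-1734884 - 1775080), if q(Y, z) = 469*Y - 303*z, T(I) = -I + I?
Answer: -452252976025/3509964 ≈ -1.2885e+5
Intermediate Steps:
T(I) = 0
q(Y, z) = -303*z + 469*Y
q(392, 1032) + (T(-1384) + 1134553)/(-1734884 - 1775080) = (-303*1032 + 469*392) + (0 + 1134553)/(-1734884 - 1775080) = (-312696 + 183848) + 1134553/(-3509964) = -128848 + 1134553*(-1/3509964) = -128848 - 1134553/3509964 = -452252976025/3509964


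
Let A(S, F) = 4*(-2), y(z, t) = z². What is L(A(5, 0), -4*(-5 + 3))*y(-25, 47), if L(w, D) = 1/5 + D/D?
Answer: 750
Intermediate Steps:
A(S, F) = -8
L(w, D) = 6/5 (L(w, D) = 1*(⅕) + 1 = ⅕ + 1 = 6/5)
L(A(5, 0), -4*(-5 + 3))*y(-25, 47) = (6/5)*(-25)² = (6/5)*625 = 750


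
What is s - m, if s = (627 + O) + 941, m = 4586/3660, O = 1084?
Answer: 4850867/1830 ≈ 2650.7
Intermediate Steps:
m = 2293/1830 (m = 4586*(1/3660) = 2293/1830 ≈ 1.2530)
s = 2652 (s = (627 + 1084) + 941 = 1711 + 941 = 2652)
s - m = 2652 - 1*2293/1830 = 2652 - 2293/1830 = 4850867/1830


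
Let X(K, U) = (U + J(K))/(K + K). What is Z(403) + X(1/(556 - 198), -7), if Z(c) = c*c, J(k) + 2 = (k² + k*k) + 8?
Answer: 58078341/358 ≈ 1.6223e+5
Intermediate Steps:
J(k) = 6 + 2*k² (J(k) = -2 + ((k² + k*k) + 8) = -2 + ((k² + k²) + 8) = -2 + (2*k² + 8) = -2 + (8 + 2*k²) = 6 + 2*k²)
X(K, U) = (6 + U + 2*K²)/(2*K) (X(K, U) = (U + (6 + 2*K²))/(K + K) = (6 + U + 2*K²)/((2*K)) = (6 + U + 2*K²)*(1/(2*K)) = (6 + U + 2*K²)/(2*K))
Z(c) = c²
Z(403) + X(1/(556 - 198), -7) = 403² + (3 + (1/(556 - 198))² + (½)*(-7))/(1/(556 - 198)) = 162409 + (3 + (1/358)² - 7/2)/(1/358) = 162409 + 358*(3 + 1/128164 - 7/2) = 162409 + 358*(-64081/128164) = 162409 - 64081/358 = 58078341/358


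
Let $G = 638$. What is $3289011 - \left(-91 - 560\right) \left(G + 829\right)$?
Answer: $4244028$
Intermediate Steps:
$3289011 - \left(-91 - 560\right) \left(G + 829\right) = 3289011 - \left(-91 - 560\right) \left(638 + 829\right) = 3289011 - \left(-91 - 560\right) 1467 = 3289011 - \left(-651\right) 1467 = 3289011 - -955017 = 3289011 + 955017 = 4244028$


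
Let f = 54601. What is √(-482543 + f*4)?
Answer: I*√264139 ≈ 513.94*I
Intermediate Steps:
√(-482543 + f*4) = √(-482543 + 54601*4) = √(-482543 + 218404) = √(-264139) = I*√264139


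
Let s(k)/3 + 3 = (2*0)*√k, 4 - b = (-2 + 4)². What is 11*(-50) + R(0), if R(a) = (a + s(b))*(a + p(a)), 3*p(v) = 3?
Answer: -559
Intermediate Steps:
p(v) = 1 (p(v) = (⅓)*3 = 1)
b = 0 (b = 4 - (-2 + 4)² = 4 - 1*2² = 4 - 1*4 = 4 - 4 = 0)
s(k) = -9 (s(k) = -9 + 3*((2*0)*√k) = -9 + 3*(0*√k) = -9 + 3*0 = -9 + 0 = -9)
R(a) = (1 + a)*(-9 + a) (R(a) = (a - 9)*(a + 1) = (-9 + a)*(1 + a) = (1 + a)*(-9 + a))
11*(-50) + R(0) = 11*(-50) + (-9 + 0² - 8*0) = -550 + (-9 + 0 + 0) = -550 - 9 = -559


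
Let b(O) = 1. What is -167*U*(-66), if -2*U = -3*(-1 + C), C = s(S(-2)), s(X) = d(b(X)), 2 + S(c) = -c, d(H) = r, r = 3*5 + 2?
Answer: 264528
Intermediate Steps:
r = 17 (r = 15 + 2 = 17)
d(H) = 17
S(c) = -2 - c
s(X) = 17
C = 17
U = 24 (U = -(-3)*(-1 + 17)/2 = -(-3)*16/2 = -1/2*(-48) = 24)
-167*U*(-66) = -167*24*(-66) = -4008*(-66) = 264528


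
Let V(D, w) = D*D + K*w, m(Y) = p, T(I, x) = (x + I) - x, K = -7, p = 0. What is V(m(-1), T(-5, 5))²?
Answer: 1225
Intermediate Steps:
T(I, x) = I (T(I, x) = (I + x) - x = I)
m(Y) = 0
V(D, w) = D² - 7*w (V(D, w) = D*D - 7*w = D² - 7*w)
V(m(-1), T(-5, 5))² = (0² - 7*(-5))² = (0 + 35)² = 35² = 1225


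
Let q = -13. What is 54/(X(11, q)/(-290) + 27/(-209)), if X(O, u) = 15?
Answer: -218196/731 ≈ -298.49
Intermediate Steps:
54/(X(11, q)/(-290) + 27/(-209)) = 54/(15/(-290) + 27/(-209)) = 54/(15*(-1/290) + 27*(-1/209)) = 54/(-3/58 - 27/209) = 54/(-2193/12122) = 54*(-12122/2193) = -218196/731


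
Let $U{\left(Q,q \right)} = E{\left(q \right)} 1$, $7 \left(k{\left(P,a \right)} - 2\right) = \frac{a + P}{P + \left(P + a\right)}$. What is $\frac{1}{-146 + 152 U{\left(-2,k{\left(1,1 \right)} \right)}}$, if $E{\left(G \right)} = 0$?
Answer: $- \frac{1}{146} \approx -0.0068493$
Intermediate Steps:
$k{\left(P,a \right)} = 2 + \frac{P + a}{7 \left(a + 2 P\right)}$ ($k{\left(P,a \right)} = 2 + \frac{\left(a + P\right) \frac{1}{P + \left(P + a\right)}}{7} = 2 + \frac{\left(P + a\right) \frac{1}{a + 2 P}}{7} = 2 + \frac{\frac{1}{a + 2 P} \left(P + a\right)}{7} = 2 + \frac{P + a}{7 \left(a + 2 P\right)}$)
$U{\left(Q,q \right)} = 0$ ($U{\left(Q,q \right)} = 0 \cdot 1 = 0$)
$\frac{1}{-146 + 152 U{\left(-2,k{\left(1,1 \right)} \right)}} = \frac{1}{-146 + 152 \cdot 0} = \frac{1}{-146 + 0} = \frac{1}{-146} = - \frac{1}{146}$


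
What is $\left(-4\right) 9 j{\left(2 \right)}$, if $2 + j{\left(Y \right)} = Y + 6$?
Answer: $-216$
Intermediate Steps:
$j{\left(Y \right)} = 4 + Y$ ($j{\left(Y \right)} = -2 + \left(Y + 6\right) = -2 + \left(6 + Y\right) = 4 + Y$)
$\left(-4\right) 9 j{\left(2 \right)} = \left(-4\right) 9 \left(4 + 2\right) = \left(-36\right) 6 = -216$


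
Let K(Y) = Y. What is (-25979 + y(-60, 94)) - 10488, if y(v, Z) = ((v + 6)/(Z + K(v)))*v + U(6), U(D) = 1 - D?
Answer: -618404/17 ≈ -36377.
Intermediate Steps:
y(v, Z) = -5 + v*(6 + v)/(Z + v) (y(v, Z) = ((v + 6)/(Z + v))*v + (1 - 1*6) = ((6 + v)/(Z + v))*v + (1 - 6) = ((6 + v)/(Z + v))*v - 5 = v*(6 + v)/(Z + v) - 5 = -5 + v*(6 + v)/(Z + v))
(-25979 + y(-60, 94)) - 10488 = (-25979 + (-60 + (-60)² - 5*94)/(94 - 60)) - 10488 = (-25979 + (-60 + 3600 - 470)/34) - 10488 = (-25979 + (1/34)*3070) - 10488 = (-25979 + 1535/17) - 10488 = -440108/17 - 10488 = -618404/17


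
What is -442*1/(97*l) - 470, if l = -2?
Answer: -45369/97 ≈ -467.72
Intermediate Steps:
-442*1/(97*l) - 470 = -442/((-2*97)) - 470 = -442/(-194) - 470 = -442*(-1/194) - 470 = 221/97 - 470 = -45369/97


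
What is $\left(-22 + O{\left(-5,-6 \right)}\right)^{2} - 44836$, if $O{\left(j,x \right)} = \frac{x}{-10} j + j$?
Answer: $-43936$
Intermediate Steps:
$O{\left(j,x \right)} = j - \frac{j x}{10}$ ($O{\left(j,x \right)} = x \left(- \frac{1}{10}\right) j + j = - \frac{x}{10} j + j = - \frac{j x}{10} + j = j - \frac{j x}{10}$)
$\left(-22 + O{\left(-5,-6 \right)}\right)^{2} - 44836 = \left(-22 + \frac{1}{10} \left(-5\right) \left(10 - -6\right)\right)^{2} - 44836 = \left(-22 + \frac{1}{10} \left(-5\right) \left(10 + 6\right)\right)^{2} - 44836 = \left(-22 + \frac{1}{10} \left(-5\right) 16\right)^{2} - 44836 = \left(-22 - 8\right)^{2} - 44836 = \left(-30\right)^{2} - 44836 = 900 - 44836 = -43936$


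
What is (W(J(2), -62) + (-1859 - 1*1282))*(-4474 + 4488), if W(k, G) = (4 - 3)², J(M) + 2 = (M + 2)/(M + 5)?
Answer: -43960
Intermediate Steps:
J(M) = -2 + (2 + M)/(5 + M) (J(M) = -2 + (M + 2)/(M + 5) = -2 + (2 + M)/(5 + M))
W(k, G) = 1 (W(k, G) = 1² = 1)
(W(J(2), -62) + (-1859 - 1*1282))*(-4474 + 4488) = (1 + (-1859 - 1*1282))*(-4474 + 4488) = (1 + (-1859 - 1282))*14 = (1 - 3141)*14 = -3140*14 = -43960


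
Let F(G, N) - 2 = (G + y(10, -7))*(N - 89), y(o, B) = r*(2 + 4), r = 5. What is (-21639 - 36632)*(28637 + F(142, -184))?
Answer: 1067349907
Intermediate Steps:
y(o, B) = 30 (y(o, B) = 5*(2 + 4) = 5*6 = 30)
F(G, N) = 2 + (-89 + N)*(30 + G) (F(G, N) = 2 + (G + 30)*(N - 89) = 2 + (30 + G)*(-89 + N) = 2 + (-89 + N)*(30 + G))
(-21639 - 36632)*(28637 + F(142, -184)) = (-21639 - 36632)*(28637 + (-2668 - 89*142 + 30*(-184) + 142*(-184))) = -58271*(28637 + (-2668 - 12638 - 5520 - 26128)) = -58271*(28637 - 46954) = -58271*(-18317) = 1067349907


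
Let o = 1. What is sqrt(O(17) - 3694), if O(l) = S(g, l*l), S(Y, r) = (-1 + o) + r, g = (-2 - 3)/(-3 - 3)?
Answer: I*sqrt(3405) ≈ 58.352*I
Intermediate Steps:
g = 5/6 (g = -5/(-6) = -5*(-1/6) = 5/6 ≈ 0.83333)
S(Y, r) = r (S(Y, r) = (-1 + 1) + r = 0 + r = r)
O(l) = l**2 (O(l) = l*l = l**2)
sqrt(O(17) - 3694) = sqrt(17**2 - 3694) = sqrt(289 - 3694) = sqrt(-3405) = I*sqrt(3405)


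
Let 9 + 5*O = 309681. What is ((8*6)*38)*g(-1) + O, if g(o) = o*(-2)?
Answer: 327912/5 ≈ 65582.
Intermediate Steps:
O = 309672/5 (O = -9/5 + (1/5)*309681 = -9/5 + 309681/5 = 309672/5 ≈ 61934.)
g(o) = -2*o
((8*6)*38)*g(-1) + O = ((8*6)*38)*(-2*(-1)) + 309672/5 = (48*38)*2 + 309672/5 = 1824*2 + 309672/5 = 3648 + 309672/5 = 327912/5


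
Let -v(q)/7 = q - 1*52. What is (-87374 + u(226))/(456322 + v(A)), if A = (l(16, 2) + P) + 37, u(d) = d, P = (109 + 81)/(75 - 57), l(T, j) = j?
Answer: -196083/1026763 ≈ -0.19097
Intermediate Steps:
P = 95/9 (P = 190/18 = 190*(1/18) = 95/9 ≈ 10.556)
A = 446/9 (A = (2 + 95/9) + 37 = 113/9 + 37 = 446/9 ≈ 49.556)
v(q) = 364 - 7*q (v(q) = -7*(q - 1*52) = -7*(q - 52) = -7*(-52 + q) = 364 - 7*q)
(-87374 + u(226))/(456322 + v(A)) = (-87374 + 226)/(456322 + (364 - 7*446/9)) = -87148/(456322 + (364 - 3122/9)) = -87148/(456322 + 154/9) = -87148/4107052/9 = -87148*9/4107052 = -196083/1026763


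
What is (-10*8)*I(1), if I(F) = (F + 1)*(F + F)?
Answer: -320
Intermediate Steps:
I(F) = 2*F*(1 + F) (I(F) = (1 + F)*(2*F) = 2*F*(1 + F))
(-10*8)*I(1) = (-10*8)*(2*1*(1 + 1)) = -160*2 = -80*4 = -320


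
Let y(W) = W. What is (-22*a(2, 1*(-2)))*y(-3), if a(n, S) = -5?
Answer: -330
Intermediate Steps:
(-22*a(2, 1*(-2)))*y(-3) = -22*(-5)*(-3) = 110*(-3) = -330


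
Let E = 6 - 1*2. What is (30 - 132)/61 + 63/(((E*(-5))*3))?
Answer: -3321/1220 ≈ -2.7221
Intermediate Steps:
E = 4 (E = 6 - 2 = 4)
(30 - 132)/61 + 63/(((E*(-5))*3)) = (30 - 132)/61 + 63/(((4*(-5))*3)) = -102*1/61 + 63/((-20*3)) = -102/61 + 63/(-60) = -102/61 + 63*(-1/60) = -102/61 - 21/20 = -3321/1220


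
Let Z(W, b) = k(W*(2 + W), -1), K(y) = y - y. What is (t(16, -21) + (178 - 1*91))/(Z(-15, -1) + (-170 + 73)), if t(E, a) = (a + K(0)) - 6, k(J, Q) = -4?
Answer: -60/101 ≈ -0.59406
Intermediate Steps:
K(y) = 0
Z(W, b) = -4
t(E, a) = -6 + a (t(E, a) = (a + 0) - 6 = a - 6 = -6 + a)
(t(16, -21) + (178 - 1*91))/(Z(-15, -1) + (-170 + 73)) = ((-6 - 21) + (178 - 1*91))/(-4 + (-170 + 73)) = (-27 + (178 - 91))/(-4 - 97) = (-27 + 87)/(-101) = 60*(-1/101) = -60/101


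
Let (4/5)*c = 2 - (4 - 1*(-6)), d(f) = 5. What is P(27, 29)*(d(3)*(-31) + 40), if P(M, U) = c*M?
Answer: 31050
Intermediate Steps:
c = -10 (c = 5*(2 - (4 - 1*(-6)))/4 = 5*(2 - (4 + 6))/4 = 5*(2 - 1*10)/4 = 5*(2 - 10)/4 = (5/4)*(-8) = -10)
P(M, U) = -10*M
P(27, 29)*(d(3)*(-31) + 40) = (-10*27)*(5*(-31) + 40) = -270*(-155 + 40) = -270*(-115) = 31050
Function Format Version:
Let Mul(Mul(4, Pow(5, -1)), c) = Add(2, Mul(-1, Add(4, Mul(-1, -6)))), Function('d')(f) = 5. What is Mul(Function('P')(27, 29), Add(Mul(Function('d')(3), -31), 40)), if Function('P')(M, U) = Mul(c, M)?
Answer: 31050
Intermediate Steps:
c = -10 (c = Mul(Rational(5, 4), Add(2, Mul(-1, Add(4, Mul(-1, -6))))) = Mul(Rational(5, 4), Add(2, Mul(-1, Add(4, 6)))) = Mul(Rational(5, 4), Add(2, Mul(-1, 10))) = Mul(Rational(5, 4), Add(2, -10)) = Mul(Rational(5, 4), -8) = -10)
Function('P')(M, U) = Mul(-10, M)
Mul(Function('P')(27, 29), Add(Mul(Function('d')(3), -31), 40)) = Mul(Mul(-10, 27), Add(Mul(5, -31), 40)) = Mul(-270, Add(-155, 40)) = Mul(-270, -115) = 31050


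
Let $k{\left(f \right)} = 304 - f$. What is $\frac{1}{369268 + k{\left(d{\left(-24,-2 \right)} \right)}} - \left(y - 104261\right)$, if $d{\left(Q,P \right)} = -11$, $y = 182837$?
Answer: $- \frac{29040353807}{369583} \approx -78576.0$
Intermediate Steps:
$\frac{1}{369268 + k{\left(d{\left(-24,-2 \right)} \right)}} - \left(y - 104261\right) = \frac{1}{369268 + \left(304 - -11\right)} - \left(182837 - 104261\right) = \frac{1}{369268 + \left(304 + 11\right)} - \left(182837 - 104261\right) = \frac{1}{369268 + 315} - 78576 = \frac{1}{369583} - 78576 = - \frac{29040353807}{369583}$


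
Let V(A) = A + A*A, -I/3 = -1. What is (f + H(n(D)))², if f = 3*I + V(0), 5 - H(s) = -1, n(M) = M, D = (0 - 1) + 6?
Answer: 225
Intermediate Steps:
I = 3 (I = -3*(-1) = 3)
D = 5 (D = -1 + 6 = 5)
V(A) = A + A²
H(s) = 6 (H(s) = 5 - 1*(-1) = 5 + 1 = 6)
f = 9 (f = 3*3 + 0*(1 + 0) = 9 + 0*1 = 9 + 0 = 9)
(f + H(n(D)))² = (9 + 6)² = 15² = 225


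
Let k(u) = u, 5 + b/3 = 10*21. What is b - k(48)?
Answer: 567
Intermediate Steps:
b = 615 (b = -15 + 3*(10*21) = -15 + 3*210 = -15 + 630 = 615)
b - k(48) = 615 - 1*48 = 615 - 48 = 567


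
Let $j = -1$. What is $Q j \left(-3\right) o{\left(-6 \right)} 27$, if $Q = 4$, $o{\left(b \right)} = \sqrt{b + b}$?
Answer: $648 i \sqrt{3} \approx 1122.4 i$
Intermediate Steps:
$o{\left(b \right)} = \sqrt{2} \sqrt{b}$ ($o{\left(b \right)} = \sqrt{2 b} = \sqrt{2} \sqrt{b}$)
$Q j \left(-3\right) o{\left(-6 \right)} 27 = 4 \left(-1\right) \left(-3\right) \sqrt{2} \sqrt{-6} \cdot 27 = \left(-4\right) \left(-3\right) \sqrt{2} i \sqrt{6} \cdot 27 = 12 \cdot 2 i \sqrt{3} \cdot 27 = 24 i \sqrt{3} \cdot 27 = 648 i \sqrt{3}$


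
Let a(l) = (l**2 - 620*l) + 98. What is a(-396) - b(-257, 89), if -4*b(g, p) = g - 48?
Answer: 1609431/4 ≈ 4.0236e+5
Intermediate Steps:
b(g, p) = 12 - g/4 (b(g, p) = -(g - 48)/4 = -(-48 + g)/4 = 12 - g/4)
a(l) = 98 + l**2 - 620*l
a(-396) - b(-257, 89) = (98 + (-396)**2 - 620*(-396)) - (12 - 1/4*(-257)) = (98 + 156816 + 245520) - (12 + 257/4) = 402434 - 1*305/4 = 402434 - 305/4 = 1609431/4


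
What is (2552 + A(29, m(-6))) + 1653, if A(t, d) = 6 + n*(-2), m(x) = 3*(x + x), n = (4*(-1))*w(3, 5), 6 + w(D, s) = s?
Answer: 4203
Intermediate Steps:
w(D, s) = -6 + s
n = 4 (n = (4*(-1))*(-6 + 5) = -4*(-1) = 4)
m(x) = 6*x (m(x) = 3*(2*x) = 6*x)
A(t, d) = -2 (A(t, d) = 6 + 4*(-2) = 6 - 8 = -2)
(2552 + A(29, m(-6))) + 1653 = (2552 - 2) + 1653 = 2550 + 1653 = 4203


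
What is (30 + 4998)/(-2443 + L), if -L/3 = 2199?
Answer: -1257/2260 ≈ -0.55619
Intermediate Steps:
L = -6597 (L = -3*2199 = -6597)
(30 + 4998)/(-2443 + L) = (30 + 4998)/(-2443 - 6597) = 5028/(-9040) = 5028*(-1/9040) = -1257/2260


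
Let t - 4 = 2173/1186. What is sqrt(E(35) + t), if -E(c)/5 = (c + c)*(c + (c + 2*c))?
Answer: I*sqrt(68915000438)/1186 ≈ 221.35*I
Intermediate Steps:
t = 6917/1186 (t = 4 + 2173/1186 = 6917/1186 ≈ 5.8322)
E(c) = -40*c**2 (E(c) = -5*(c + c)*(c + (c + 2*c)) = -5*2*c*(c + 3*c) = -5*2*c*4*c = -40*c**2)
sqrt(E(35) + t) = sqrt(-40*35**2 + 6917/1186) = sqrt(-40*1225 + 6917/1186) = sqrt(-49000 + 6917/1186) = sqrt(-58107083/1186) = I*sqrt(68915000438)/1186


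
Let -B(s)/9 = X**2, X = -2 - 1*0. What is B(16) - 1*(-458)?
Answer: 422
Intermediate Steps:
X = -2 (X = -2 + 0 = -2)
B(s) = -36 (B(s) = -9*(-2)**2 = -9*4 = -36)
B(16) - 1*(-458) = -36 - 1*(-458) = -36 + 458 = 422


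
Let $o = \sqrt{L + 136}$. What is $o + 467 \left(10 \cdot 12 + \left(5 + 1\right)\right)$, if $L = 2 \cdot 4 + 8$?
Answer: $58842 + 2 \sqrt{38} \approx 58854.0$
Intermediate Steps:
$L = 16$ ($L = 8 + 8 = 16$)
$o = 2 \sqrt{38}$ ($o = \sqrt{16 + 136} = \sqrt{152} = 2 \sqrt{38} \approx 12.329$)
$o + 467 \left(10 \cdot 12 + \left(5 + 1\right)\right) = 2 \sqrt{38} + 467 \left(10 \cdot 12 + \left(5 + 1\right)\right) = 2 \sqrt{38} + 467 \left(120 + 6\right) = 2 \sqrt{38} + 467 \cdot 126 = 2 \sqrt{38} + 58842 = 58842 + 2 \sqrt{38}$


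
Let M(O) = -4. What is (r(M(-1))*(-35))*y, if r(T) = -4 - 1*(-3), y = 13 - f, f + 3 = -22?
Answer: 1330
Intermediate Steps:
f = -25 (f = -3 - 22 = -25)
y = 38 (y = 13 - 1*(-25) = 13 + 25 = 38)
r(T) = -1 (r(T) = -4 + 3 = -1)
(r(M(-1))*(-35))*y = -1*(-35)*38 = 35*38 = 1330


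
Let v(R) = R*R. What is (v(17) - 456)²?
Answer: 27889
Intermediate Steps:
v(R) = R²
(v(17) - 456)² = (17² - 456)² = (289 - 456)² = (-167)² = 27889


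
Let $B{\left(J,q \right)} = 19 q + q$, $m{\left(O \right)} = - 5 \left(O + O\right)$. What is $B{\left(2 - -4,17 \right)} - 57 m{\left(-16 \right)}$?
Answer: $-8780$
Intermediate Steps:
$m{\left(O \right)} = - 10 O$ ($m{\left(O \right)} = - 5 \cdot 2 O = - 10 O$)
$B{\left(J,q \right)} = 20 q$
$B{\left(2 - -4,17 \right)} - 57 m{\left(-16 \right)} = 20 \cdot 17 - 57 \left(\left(-10\right) \left(-16\right)\right) = 340 - 9120 = -8780$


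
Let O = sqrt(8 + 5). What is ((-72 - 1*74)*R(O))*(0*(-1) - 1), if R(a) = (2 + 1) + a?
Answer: 438 + 146*sqrt(13) ≈ 964.41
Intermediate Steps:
O = sqrt(13) ≈ 3.6056
R(a) = 3 + a
((-72 - 1*74)*R(O))*(0*(-1) - 1) = ((-72 - 1*74)*(3 + sqrt(13)))*(0*(-1) - 1) = ((-72 - 74)*(3 + sqrt(13)))*(0 - 1) = -146*(3 + sqrt(13))*(-1) = (-438 - 146*sqrt(13))*(-1) = 438 + 146*sqrt(13)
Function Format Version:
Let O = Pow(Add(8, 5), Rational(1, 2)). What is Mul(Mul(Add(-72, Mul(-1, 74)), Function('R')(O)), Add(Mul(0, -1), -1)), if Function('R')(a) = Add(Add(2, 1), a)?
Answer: Add(438, Mul(146, Pow(13, Rational(1, 2)))) ≈ 964.41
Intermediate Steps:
O = Pow(13, Rational(1, 2)) ≈ 3.6056
Function('R')(a) = Add(3, a)
Mul(Mul(Add(-72, Mul(-1, 74)), Function('R')(O)), Add(Mul(0, -1), -1)) = Mul(Mul(Add(-72, Mul(-1, 74)), Add(3, Pow(13, Rational(1, 2)))), Add(Mul(0, -1), -1)) = Mul(Mul(Add(-72, -74), Add(3, Pow(13, Rational(1, 2)))), Add(0, -1)) = Mul(Mul(-146, Add(3, Pow(13, Rational(1, 2)))), -1) = Mul(Add(-438, Mul(-146, Pow(13, Rational(1, 2)))), -1) = Add(438, Mul(146, Pow(13, Rational(1, 2))))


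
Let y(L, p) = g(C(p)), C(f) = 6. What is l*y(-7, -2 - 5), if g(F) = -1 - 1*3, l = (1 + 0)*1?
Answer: -4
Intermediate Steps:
l = 1 (l = 1*1 = 1)
g(F) = -4 (g(F) = -1 - 3 = -4)
y(L, p) = -4
l*y(-7, -2 - 5) = 1*(-4) = -4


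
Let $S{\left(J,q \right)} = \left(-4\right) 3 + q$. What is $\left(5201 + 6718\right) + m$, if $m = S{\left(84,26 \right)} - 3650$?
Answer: $8283$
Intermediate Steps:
$S{\left(J,q \right)} = -12 + q$
$m = -3636$ ($m = \left(-12 + 26\right) - 3650 = 14 - 3650 = -3636$)
$\left(5201 + 6718\right) + m = \left(5201 + 6718\right) - 3636 = 11919 - 3636 = 8283$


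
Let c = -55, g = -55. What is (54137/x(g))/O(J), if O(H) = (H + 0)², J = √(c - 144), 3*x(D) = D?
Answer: 162411/10945 ≈ 14.839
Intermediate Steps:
x(D) = D/3
J = I*√199 (J = √(-55 - 144) = √(-199) = I*√199 ≈ 14.107*I)
O(H) = H²
(54137/x(g))/O(J) = (54137/(((⅓)*(-55))))/((I*√199)²) = (54137/(-55/3))/(-199) = (54137*(-3/55))*(-1/199) = -162411/55*(-1/199) = 162411/10945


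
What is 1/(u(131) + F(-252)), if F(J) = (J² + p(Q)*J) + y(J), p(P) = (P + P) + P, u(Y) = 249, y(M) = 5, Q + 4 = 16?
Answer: 1/54686 ≈ 1.8286e-5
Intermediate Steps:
Q = 12 (Q = -4 + 16 = 12)
p(P) = 3*P (p(P) = 2*P + P = 3*P)
F(J) = 5 + J² + 36*J (F(J) = (J² + (3*12)*J) + 5 = (J² + 36*J) + 5 = 5 + J² + 36*J)
1/(u(131) + F(-252)) = 1/(249 + (5 + (-252)² + 36*(-252))) = 1/(249 + (5 + 63504 - 9072)) = 1/(249 + 54437) = 1/54686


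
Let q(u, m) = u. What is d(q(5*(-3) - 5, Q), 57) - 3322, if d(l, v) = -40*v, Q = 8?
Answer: -5602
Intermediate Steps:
d(q(5*(-3) - 5, Q), 57) - 3322 = -40*57 - 3322 = -2280 - 3322 = -5602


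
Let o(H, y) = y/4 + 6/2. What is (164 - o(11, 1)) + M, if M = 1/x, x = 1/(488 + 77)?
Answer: 2903/4 ≈ 725.75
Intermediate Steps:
o(H, y) = 3 + y/4 (o(H, y) = y*(¼) + 6*(½) = y/4 + 3 = 3 + y/4)
x = 1/565 ≈ 0.0017699
M = 565 (M = 1/(1/565) = 565)
(164 - o(11, 1)) + M = (164 - (3 + (¼)*1)) + 565 = (164 - (3 + ¼)) + 565 = (164 - 1*13/4) + 565 = (164 - 13/4) + 565 = 643/4 + 565 = 2903/4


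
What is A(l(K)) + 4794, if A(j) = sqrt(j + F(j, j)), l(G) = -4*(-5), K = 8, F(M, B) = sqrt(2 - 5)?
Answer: 4794 + sqrt(20 + I*sqrt(3)) ≈ 4798.5 + 0.19347*I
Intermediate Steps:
F(M, B) = I*sqrt(3) (F(M, B) = sqrt(-3) = I*sqrt(3))
l(G) = 20
A(j) = sqrt(j + I*sqrt(3))
A(l(K)) + 4794 = sqrt(20 + I*sqrt(3)) + 4794 = 4794 + sqrt(20 + I*sqrt(3))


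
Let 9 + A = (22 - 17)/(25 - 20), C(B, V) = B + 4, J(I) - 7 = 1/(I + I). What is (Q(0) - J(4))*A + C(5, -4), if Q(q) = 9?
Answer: -6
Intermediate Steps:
J(I) = 7 + 1/(2*I) (J(I) = 7 + 1/(I + I) = 7 + 1/(2*I))
C(B, V) = 4 + B
A = -8 (A = -9 + (22 - 17)/(25 - 20) = -9 + 5/5 = -9 + 5*(1/5) = -9 + 1 = -8)
(Q(0) - J(4))*A + C(5, -4) = (9 - (7 + (1/2)/4))*(-8) + (4 + 5) = (9 - (7 + (1/2)*(1/4)))*(-8) + 9 = (9 - (7 + 1/8))*(-8) + 9 = (9 - 1*57/8)*(-8) + 9 = (9 - 57/8)*(-8) + 9 = (15/8)*(-8) + 9 = -15 + 9 = -6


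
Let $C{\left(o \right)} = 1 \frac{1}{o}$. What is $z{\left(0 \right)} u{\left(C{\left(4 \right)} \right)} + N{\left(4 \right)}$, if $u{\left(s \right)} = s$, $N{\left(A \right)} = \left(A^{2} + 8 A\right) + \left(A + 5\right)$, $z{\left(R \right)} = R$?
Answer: $57$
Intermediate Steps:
$C{\left(o \right)} = \frac{1}{o}$
$N{\left(A \right)} = 5 + A^{2} + 9 A$ ($N{\left(A \right)} = \left(A^{2} + 8 A\right) + \left(5 + A\right) = 5 + A^{2} + 9 A$)
$z{\left(0 \right)} u{\left(C{\left(4 \right)} \right)} + N{\left(4 \right)} = \frac{0}{4} + \left(5 + 4^{2} + 9 \cdot 4\right) = 0 \cdot \frac{1}{4} + \left(5 + 16 + 36\right) = 0 + 57 = 57$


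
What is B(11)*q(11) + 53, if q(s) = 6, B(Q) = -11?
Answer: -13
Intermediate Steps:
B(11)*q(11) + 53 = -11*6 + 53 = -66 + 53 = -13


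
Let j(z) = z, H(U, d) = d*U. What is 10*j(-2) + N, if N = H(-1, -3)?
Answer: -17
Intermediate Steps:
H(U, d) = U*d
N = 3 (N = -1*(-3) = 3)
10*j(-2) + N = 10*(-2) + 3 = -20 + 3 = -17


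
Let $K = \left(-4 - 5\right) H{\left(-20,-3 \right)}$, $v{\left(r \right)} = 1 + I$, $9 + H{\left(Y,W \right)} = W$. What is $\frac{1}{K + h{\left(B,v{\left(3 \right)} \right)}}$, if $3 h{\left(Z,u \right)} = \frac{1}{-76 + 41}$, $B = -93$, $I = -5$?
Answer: $\frac{105}{11339} \approx 0.0092601$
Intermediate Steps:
$H{\left(Y,W \right)} = -9 + W$
$v{\left(r \right)} = -4$ ($v{\left(r \right)} = 1 - 5 = -4$)
$h{\left(Z,u \right)} = - \frac{1}{105}$ ($h{\left(Z,u \right)} = \frac{1}{3 \left(-76 + 41\right)} = \frac{1}{3 \left(-35\right)} = \frac{1}{3} \left(- \frac{1}{35}\right) = - \frac{1}{105}$)
$K = 108$ ($K = \left(-4 - 5\right) \left(-9 - 3\right) = \left(-4 - 5\right) \left(-12\right) = \left(-9\right) \left(-12\right) = 108$)
$\frac{1}{K + h{\left(B,v{\left(3 \right)} \right)}} = \frac{1}{108 - \frac{1}{105}} = \frac{1}{\frac{11339}{105}} = \frac{105}{11339}$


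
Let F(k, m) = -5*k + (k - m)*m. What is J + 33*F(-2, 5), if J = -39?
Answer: -864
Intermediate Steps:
F(k, m) = -5*k + m*(k - m)
J + 33*F(-2, 5) = -39 + 33*(-1*5**2 - 5*(-2) - 2*5) = -39 + 33*(-1*25 + 10 - 10) = -39 + 33*(-25 + 10 - 10) = -39 + 33*(-25) = -39 - 825 = -864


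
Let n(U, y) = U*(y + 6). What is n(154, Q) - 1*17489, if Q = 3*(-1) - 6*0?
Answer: -17027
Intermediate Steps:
Q = -3 (Q = -3 + 0 = -3)
n(U, y) = U*(6 + y)
n(154, Q) - 1*17489 = 154*(6 - 3) - 1*17489 = 154*3 - 17489 = 462 - 17489 = -17027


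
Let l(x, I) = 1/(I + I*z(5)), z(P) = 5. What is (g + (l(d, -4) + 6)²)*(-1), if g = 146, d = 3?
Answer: -104545/576 ≈ -181.50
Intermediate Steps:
l(x, I) = 1/(6*I) (l(x, I) = 1/(I + I*5) = 1/(I + 5*I) = 1/(6*I))
(g + (l(d, -4) + 6)²)*(-1) = (146 + ((⅙)/(-4) + 6)²)*(-1) = (146 + ((⅙)*(-¼) + 6)²)*(-1) = (146 + (-1/24 + 6)²)*(-1) = (146 + (143/24)²)*(-1) = (146 + 20449/576)*(-1) = (104545/576)*(-1) = -104545/576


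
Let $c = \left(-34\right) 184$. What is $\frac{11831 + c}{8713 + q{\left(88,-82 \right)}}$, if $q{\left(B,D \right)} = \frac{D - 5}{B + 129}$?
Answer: $\frac{1209775}{1890634} \approx 0.63988$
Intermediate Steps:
$c = -6256$
$q{\left(B,D \right)} = \frac{-5 + D}{129 + B}$
$\frac{11831 + c}{8713 + q{\left(88,-82 \right)}} = \frac{11831 - 6256}{8713 + \frac{-5 - 82}{129 + 88}} = \frac{5575}{8713 + \frac{1}{217} \left(-87\right)} = \frac{5575}{8713 - \frac{87}{217}} = \frac{5575}{\frac{1890634}{217}} = 5575 \cdot \frac{217}{1890634} = \frac{1209775}{1890634}$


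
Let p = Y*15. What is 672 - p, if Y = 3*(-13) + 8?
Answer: 1137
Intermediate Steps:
Y = -31 (Y = -39 + 8 = -31)
p = -465 (p = -31*15 = -465)
672 - p = 672 - 1*(-465) = 672 + 465 = 1137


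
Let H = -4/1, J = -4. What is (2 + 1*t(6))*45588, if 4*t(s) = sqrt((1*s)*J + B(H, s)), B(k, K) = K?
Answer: 91176 + 34191*I*sqrt(2) ≈ 91176.0 + 48353.0*I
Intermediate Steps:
H = -4 (H = -4*1 = -4)
t(s) = sqrt(3)*sqrt(-s)/4 (t(s) = sqrt((1*s)*(-4) + s)/4 = sqrt(s*(-4) + s)/4 = sqrt(-4*s + s)/4 = sqrt(-3*s)/4 = (sqrt(3)*sqrt(-s))/4 = sqrt(3)*sqrt(-s)/4)
(2 + 1*t(6))*45588 = (2 + 1*(sqrt(3)*sqrt(-1*6)/4))*45588 = (2 + 1*(sqrt(3)*sqrt(-6)/4))*45588 = (2 + 1*(sqrt(3)*(I*sqrt(6))/4))*45588 = (2 + 1*(3*I*sqrt(2)/4))*45588 = (2 + 3*I*sqrt(2)/4)*45588 = 91176 + 34191*I*sqrt(2)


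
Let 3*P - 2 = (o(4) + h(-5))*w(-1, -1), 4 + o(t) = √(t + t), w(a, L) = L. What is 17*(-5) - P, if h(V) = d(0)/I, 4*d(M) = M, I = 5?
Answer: -87 + 2*√2/3 ≈ -86.057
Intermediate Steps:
d(M) = M/4
o(t) = -4 + √2*√t (o(t) = -4 + √(t + t) = -4 + √(2*t) = -4 + √2*√t)
h(V) = 0 (h(V) = ((¼)*0)/5 = 0*(⅕) = 0)
P = 2 - 2*√2/3 (P = ⅔ + (((-4 + √2*√4) + 0)*(-1))/3 = ⅔ + (((-4 + √2*2) + 0)*(-1))/3 = ⅔ + (((-4 + 2*√2) + 0)*(-1))/3 = ⅔ + ((-4 + 2*√2)*(-1))/3 = ⅔ + (4 - 2*√2)/3 = ⅔ + (4/3 - 2*√2/3) = 2 - 2*√2/3 ≈ 1.0572)
17*(-5) - P = 17*(-5) - (2 - 2*√2/3) = -85 + (-2 + 2*√2/3) = -87 + 2*√2/3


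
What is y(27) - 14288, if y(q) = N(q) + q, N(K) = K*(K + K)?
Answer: -12803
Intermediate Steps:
N(K) = 2*K² (N(K) = K*(2*K) = 2*K²)
y(q) = q + 2*q² (y(q) = 2*q² + q = q + 2*q²)
y(27) - 14288 = 27*(1 + 2*27) - 14288 = 27*(1 + 54) - 14288 = 27*55 - 14288 = 1485 - 14288 = -12803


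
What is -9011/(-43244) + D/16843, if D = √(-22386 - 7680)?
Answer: 9011/43244 + I*√30066/16843 ≈ 0.20838 + 0.010295*I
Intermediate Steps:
D = I*√30066 (D = √(-30066) = I*√30066 ≈ 173.4*I)
-9011/(-43244) + D/16843 = -9011/(-43244) + (I*√30066)/16843 = -9011*(-1/43244) + (I*√30066)*(1/16843) = 9011/43244 + I*√30066/16843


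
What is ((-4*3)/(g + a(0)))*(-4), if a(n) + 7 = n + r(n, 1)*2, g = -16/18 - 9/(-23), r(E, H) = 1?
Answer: -4968/569 ≈ -8.7311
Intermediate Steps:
g = -103/207 (g = -16*1/18 - 9*(-1/23) = -8/9 + 9/23 = -103/207 ≈ -0.49758)
a(n) = -5 + n (a(n) = -7 + (n + 1*2) = -7 + (n + 2) = -7 + (2 + n) = -5 + n)
((-4*3)/(g + a(0)))*(-4) = ((-4*3)/(-103/207 + (-5 + 0)))*(-4) = -12/(-103/207 - 5)*(-4) = -12/(-1138/207)*(-4) = -12*(-207/1138)*(-4) = (1242/569)*(-4) = -4968/569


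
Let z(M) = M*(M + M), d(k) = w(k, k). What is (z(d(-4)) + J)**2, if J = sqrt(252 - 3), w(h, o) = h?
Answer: (32 + sqrt(249))**2 ≈ 2282.9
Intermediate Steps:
d(k) = k
J = sqrt(249) ≈ 15.780
z(M) = 2*M**2 (z(M) = M*(2*M) = 2*M**2)
(z(d(-4)) + J)**2 = (2*(-4)**2 + sqrt(249))**2 = (2*16 + sqrt(249))**2 = (32 + sqrt(249))**2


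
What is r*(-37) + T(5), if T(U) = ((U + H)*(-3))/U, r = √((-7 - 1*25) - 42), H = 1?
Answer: -18/5 - 37*I*√74 ≈ -3.6 - 318.29*I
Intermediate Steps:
r = I*√74 (r = √((-7 - 25) - 42) = √(-32 - 42) = √(-74) = I*√74 ≈ 8.6023*I)
T(U) = (-3 - 3*U)/U (T(U) = ((U + 1)*(-3))/U = ((1 + U)*(-3))/U = (-3 - 3*U)/U)
r*(-37) + T(5) = (I*√74)*(-37) + (-3 - 3/5) = -37*I*√74 + (-3 - 3*⅕) = -37*I*√74 + (-3 - ⅗) = -37*I*√74 - 18/5 = -18/5 - 37*I*√74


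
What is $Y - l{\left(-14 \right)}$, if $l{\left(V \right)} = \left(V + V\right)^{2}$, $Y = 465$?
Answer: $-319$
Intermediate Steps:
$l{\left(V \right)} = 4 V^{2}$ ($l{\left(V \right)} = \left(2 V\right)^{2} = 4 V^{2}$)
$Y - l{\left(-14 \right)} = 465 - 4 \left(-14\right)^{2} = 465 - 4 \cdot 196 = 465 - 784 = -319$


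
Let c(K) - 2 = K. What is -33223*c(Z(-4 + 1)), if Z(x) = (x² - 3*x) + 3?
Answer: -764129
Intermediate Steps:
Z(x) = 3 + x² - 3*x
c(K) = 2 + K
-33223*c(Z(-4 + 1)) = -33223*(2 + (3 + (-4 + 1)² - 3*(-4 + 1))) = -33223*(2 + (3 + (-3)² - 3*(-3))) = -33223*(2 + (3 + 9 + 9)) = -33223*(2 + 21) = -33223*23 = -764129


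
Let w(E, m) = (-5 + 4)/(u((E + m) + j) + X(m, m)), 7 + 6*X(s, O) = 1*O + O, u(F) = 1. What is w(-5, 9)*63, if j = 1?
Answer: -378/17 ≈ -22.235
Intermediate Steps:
X(s, O) = -7/6 + O/3 (X(s, O) = -7/6 + (1*O + O)/6 = -7/6 + (O + O)/6 = -7/6 + (2*O)/6 = -7/6 + O/3)
w(E, m) = -1/(-1/6 + m/3) (w(E, m) = (-5 + 4)/(1 + (-7/6 + m/3)) = -1/(-1/6 + m/3))
w(-5, 9)*63 = -6/(-1 + 2*9)*63 = -6/(-1 + 18)*63 = -6/17*63 = -378/17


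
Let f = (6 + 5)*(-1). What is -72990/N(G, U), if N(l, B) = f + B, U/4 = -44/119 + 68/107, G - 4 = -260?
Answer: 929381670/126527 ≈ 7345.3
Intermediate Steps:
f = -11 (f = 11*(-1) = -11)
G = -256 (G = 4 - 260 = -256)
U = 13536/12733 (U = 4*(-44/119 + 68/107) = 4*(3384/12733) = 13536/12733 ≈ 1.0631)
N(l, B) = -11 + B
-72990/N(G, U) = -72990/(-11 + 13536/12733) = -72990/(-126527/12733) = -72990*(-12733/126527) = 929381670/126527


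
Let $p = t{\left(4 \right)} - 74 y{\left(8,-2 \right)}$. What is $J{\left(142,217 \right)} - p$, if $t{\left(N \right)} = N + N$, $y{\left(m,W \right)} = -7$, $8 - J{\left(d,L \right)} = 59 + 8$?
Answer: $-585$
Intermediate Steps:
$J{\left(d,L \right)} = -59$ ($J{\left(d,L \right)} = 8 - \left(59 + 8\right) = 8 - 67 = -59$)
$t{\left(N \right)} = 2 N$
$p = 526$ ($p = 2 \cdot 4 - -518 = 8 + 518 = 526$)
$J{\left(142,217 \right)} - p = -59 - 526 = -585$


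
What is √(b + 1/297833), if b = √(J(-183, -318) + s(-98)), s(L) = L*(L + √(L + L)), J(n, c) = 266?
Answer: √(297833 + 88704495889*√14*√(705 - 98*I))/297833 ≈ 9.9853 - 0.34493*I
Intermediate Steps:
s(L) = L*(L + √2*√L) (s(L) = L*(L + √(2*L)) = L*(L + √2*√L))
b = √(9870 - 1372*I) (b = √(266 + ((-98)² + √2*(-98)^(3/2))) = √(266 + (9604 + √2*(-686*I*√2))) = √(266 + (9604 - 1372*I)) = √(9870 - 1372*I) ≈ 99.586 - 6.8885*I)
√(b + 1/297833) = √(√(9870 - 1372*I) + 1/297833) = √(1/297833 + √(9870 - 1372*I))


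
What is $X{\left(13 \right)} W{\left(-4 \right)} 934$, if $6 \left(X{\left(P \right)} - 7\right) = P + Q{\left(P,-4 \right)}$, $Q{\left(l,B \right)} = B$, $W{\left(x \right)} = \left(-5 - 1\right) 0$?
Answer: $0$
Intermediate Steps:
$W{\left(x \right)} = 0$ ($W{\left(x \right)} = \left(-6\right) 0 = 0$)
$X{\left(P \right)} = \frac{19}{3} + \frac{P}{6}$ ($X{\left(P \right)} = 7 + \frac{P - 4}{6} = 7 + \frac{-4 + P}{6} = 7 + \left(- \frac{2}{3} + \frac{P}{6}\right) = \frac{19}{3} + \frac{P}{6}$)
$X{\left(13 \right)} W{\left(-4 \right)} 934 = \left(\frac{19}{3} + \frac{1}{6} \cdot 13\right) 0 \cdot 934 = \left(\frac{19}{3} + \frac{13}{6}\right) 0 \cdot 934 = \frac{17}{2} \cdot 0 \cdot 934 = 0 \cdot 934 = 0$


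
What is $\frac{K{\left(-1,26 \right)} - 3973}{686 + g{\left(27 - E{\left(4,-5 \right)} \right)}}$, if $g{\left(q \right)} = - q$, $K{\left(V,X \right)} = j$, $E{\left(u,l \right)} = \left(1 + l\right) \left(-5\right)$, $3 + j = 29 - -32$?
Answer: $- \frac{3915}{679} \approx -5.7658$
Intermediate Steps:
$j = 58$ ($j = -3 + \left(29 - -32\right) = -3 + \left(29 + 32\right) = -3 + 61 = 58$)
$E{\left(u,l \right)} = -5 - 5 l$
$K{\left(V,X \right)} = 58$
$\frac{K{\left(-1,26 \right)} - 3973}{686 + g{\left(27 - E{\left(4,-5 \right)} \right)}} = \frac{58 - 3973}{686 - \left(27 - \left(-5 - -25\right)\right)} = - \frac{3915}{686 - \left(27 - \left(-5 + 25\right)\right)} = - \frac{3915}{686 - \left(27 - 20\right)} = - \frac{3915}{686 - 7} = - \frac{3915}{679}$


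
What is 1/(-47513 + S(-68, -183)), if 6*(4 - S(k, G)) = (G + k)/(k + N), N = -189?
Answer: -1542/73259129 ≈ -2.1049e-5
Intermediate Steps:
S(k, G) = 4 - (G + k)/(6*(-189 + k)) (S(k, G) = 4 - (G + k)/(6*(k - 189)) = 4 - (G + k)/(6*(-189 + k)))
1/(-47513 + S(-68, -183)) = 1/(-47513 + (-4536 - 1*(-183) + 23*(-68))/(6*(-189 - 68))) = 1/(-47513 + (1/6)*(-4536 + 183 - 1564)/(-257)) = 1/(-47513 + (1/6)*(-1/257)*(-5917)) = 1/(-47513 + 5917/1542) = 1/(-73259129/1542) = -1542/73259129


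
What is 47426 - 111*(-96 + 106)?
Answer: 46316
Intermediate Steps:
47426 - 111*(-96 + 106) = 47426 - 111*10 = 47426 - 1110 = 46316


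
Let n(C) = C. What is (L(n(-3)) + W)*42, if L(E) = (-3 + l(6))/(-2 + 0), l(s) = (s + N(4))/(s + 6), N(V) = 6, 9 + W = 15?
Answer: 294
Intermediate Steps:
W = 6 (W = -9 + 15 = 6)
l(s) = 1 (l(s) = (s + 6)/(s + 6) = (6 + s)/(6 + s) = 1)
L(E) = 1 (L(E) = (-3 + 1)/(-2 + 0) = -2/(-2) = -2*(-½) = 1)
(L(n(-3)) + W)*42 = (1 + 6)*42 = 7*42 = 294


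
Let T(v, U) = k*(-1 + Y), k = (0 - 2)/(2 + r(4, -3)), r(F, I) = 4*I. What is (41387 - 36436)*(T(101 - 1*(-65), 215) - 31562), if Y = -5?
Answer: -781347016/5 ≈ -1.5627e+8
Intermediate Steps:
k = ⅕ (k = (0 - 2)/(2 + 4*(-3)) = -2/(2 - 12) = -2/(-10) = -2*(-⅒) = ⅕ ≈ 0.20000)
T(v, U) = -6/5 (T(v, U) = (-1 - 5)/5 = (⅕)*(-6) = -6/5)
(41387 - 36436)*(T(101 - 1*(-65), 215) - 31562) = (41387 - 36436)*(-6/5 - 31562) = 4951*(-157816/5) = -781347016/5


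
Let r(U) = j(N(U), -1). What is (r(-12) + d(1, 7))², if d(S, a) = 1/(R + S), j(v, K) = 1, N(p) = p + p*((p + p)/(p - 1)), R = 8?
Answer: 100/81 ≈ 1.2346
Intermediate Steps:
N(p) = p + 2*p²/(-1 + p) (N(p) = p + p*((2*p)/(-1 + p)) = p + p*(2*p/(-1 + p)) = p + 2*p²/(-1 + p))
r(U) = 1
d(S, a) = 1/(8 + S)
(r(-12) + d(1, 7))² = (1 + 1/(8 + 1))² = (1 + 1/9)² = (1 + ⅑)² = (10/9)² = 100/81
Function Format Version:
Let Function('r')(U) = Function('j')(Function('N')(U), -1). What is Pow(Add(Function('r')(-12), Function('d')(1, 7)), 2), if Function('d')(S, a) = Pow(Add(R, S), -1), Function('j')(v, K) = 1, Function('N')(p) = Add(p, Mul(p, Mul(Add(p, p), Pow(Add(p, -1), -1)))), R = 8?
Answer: Rational(100, 81) ≈ 1.2346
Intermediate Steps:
Function('N')(p) = Add(p, Mul(2, Pow(p, 2), Pow(Add(-1, p), -1))) (Function('N')(p) = Add(p, Mul(p, Mul(Mul(2, p), Pow(Add(-1, p), -1)))) = Add(p, Mul(p, Mul(2, p, Pow(Add(-1, p), -1)))) = Add(p, Mul(2, Pow(p, 2), Pow(Add(-1, p), -1))))
Function('r')(U) = 1
Function('d')(S, a) = Pow(Add(8, S), -1)
Pow(Add(Function('r')(-12), Function('d')(1, 7)), 2) = Pow(Add(1, Pow(Add(8, 1), -1)), 2) = Pow(Add(1, Pow(9, -1)), 2) = Pow(Add(1, Rational(1, 9)), 2) = Pow(Rational(10, 9), 2) = Rational(100, 81)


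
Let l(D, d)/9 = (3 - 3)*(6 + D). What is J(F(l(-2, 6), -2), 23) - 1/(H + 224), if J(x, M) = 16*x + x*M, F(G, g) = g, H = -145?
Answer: -6163/79 ≈ -78.013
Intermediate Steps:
l(D, d) = 0 (l(D, d) = 9*((3 - 3)*(6 + D)) = 9*(0*(6 + D)) = 9*0 = 0)
J(x, M) = 16*x + M*x
J(F(l(-2, 6), -2), 23) - 1/(H + 224) = -2*(16 + 23) - 1/(-145 + 224) = -2*39 - 1/79 = -78 - 1*1/79 = -78 - 1/79 = -6163/79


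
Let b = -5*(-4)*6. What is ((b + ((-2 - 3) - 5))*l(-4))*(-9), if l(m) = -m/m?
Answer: 990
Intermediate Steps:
l(m) = -1 (l(m) = -1*1 = -1)
b = 120 (b = 20*6 = 120)
((b + ((-2 - 3) - 5))*l(-4))*(-9) = ((120 + ((-2 - 3) - 5))*(-1))*(-9) = ((120 + (-5 - 5))*(-1))*(-9) = ((120 - 10)*(-1))*(-9) = (110*(-1))*(-9) = -110*(-9) = 990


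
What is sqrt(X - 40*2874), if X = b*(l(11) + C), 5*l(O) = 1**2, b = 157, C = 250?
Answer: I*sqrt(1891965)/5 ≈ 275.1*I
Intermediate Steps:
l(O) = 1/5 (l(O) = (1/5)*1**2 = (1/5)*1 = 1/5)
X = 196407/5 (X = 157*(1/5 + 250) = 157*(1251/5) = 196407/5 ≈ 39281.)
sqrt(X - 40*2874) = sqrt(196407/5 - 40*2874) = sqrt(196407/5 - 114960) = sqrt(-378393/5) = I*sqrt(1891965)/5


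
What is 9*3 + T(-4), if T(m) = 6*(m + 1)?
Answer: 9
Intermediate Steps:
T(m) = 6 + 6*m (T(m) = 6*(1 + m) = 6 + 6*m)
9*3 + T(-4) = 9*3 + (6 + 6*(-4)) = 27 + (6 - 24) = 27 - 18 = 9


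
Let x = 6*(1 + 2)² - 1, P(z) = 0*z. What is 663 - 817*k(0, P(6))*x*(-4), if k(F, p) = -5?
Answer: -865357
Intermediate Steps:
P(z) = 0
x = 53 (x = 6*3² - 1 = 6*9 - 1 = 54 - 1 = 53)
663 - 817*k(0, P(6))*x*(-4) = 663 - 817*(-5*53)*(-4) = 663 - (-216505)*(-4) = 663 - 817*1060 = 663 - 866020 = -865357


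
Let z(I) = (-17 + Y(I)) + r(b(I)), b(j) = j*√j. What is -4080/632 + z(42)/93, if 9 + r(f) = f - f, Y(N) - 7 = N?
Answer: -45613/7347 ≈ -6.2084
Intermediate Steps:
Y(N) = 7 + N
b(j) = j^(3/2)
r(f) = -9 (r(f) = -9 + (f - f) = -9 + 0 = -9)
z(I) = -19 + I (z(I) = (-17 + (7 + I)) - 9 = (-10 + I) - 9 = -19 + I)
-4080/632 + z(42)/93 = -4080/632 + (-19 + 42)/93 = -4080*1/632 + 23*(1/93) = -510/79 + 23/93 = -45613/7347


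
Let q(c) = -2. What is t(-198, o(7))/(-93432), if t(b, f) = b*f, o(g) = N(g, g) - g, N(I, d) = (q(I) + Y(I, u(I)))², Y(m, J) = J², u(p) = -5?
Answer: 8613/7786 ≈ 1.1062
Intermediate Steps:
N(I, d) = 529 (N(I, d) = (-2 + (-5)²)² = (-2 + 25)² = 23² = 529)
o(g) = 529 - g
t(-198, o(7))/(-93432) = -198*(529 - 1*7)/(-93432) = -198*(529 - 7)*(-1/93432) = -198*522*(-1/93432) = -103356*(-1/93432) = 8613/7786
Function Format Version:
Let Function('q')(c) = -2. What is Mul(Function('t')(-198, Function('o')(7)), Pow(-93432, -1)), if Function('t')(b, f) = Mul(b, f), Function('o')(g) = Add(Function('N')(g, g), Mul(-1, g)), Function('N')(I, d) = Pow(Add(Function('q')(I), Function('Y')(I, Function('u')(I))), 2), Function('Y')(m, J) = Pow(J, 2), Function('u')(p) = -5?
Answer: Rational(8613, 7786) ≈ 1.1062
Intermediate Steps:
Function('N')(I, d) = 529 (Function('N')(I, d) = Pow(Add(-2, Pow(-5, 2)), 2) = Pow(Add(-2, 25), 2) = Pow(23, 2) = 529)
Function('o')(g) = Add(529, Mul(-1, g))
Mul(Function('t')(-198, Function('o')(7)), Pow(-93432, -1)) = Mul(Mul(-198, Add(529, Mul(-1, 7))), Pow(-93432, -1)) = Mul(Mul(-198, Add(529, -7)), Rational(-1, 93432)) = Mul(Mul(-198, 522), Rational(-1, 93432)) = Mul(-103356, Rational(-1, 93432)) = Rational(8613, 7786)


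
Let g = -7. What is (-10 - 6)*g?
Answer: 112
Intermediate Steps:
(-10 - 6)*g = (-10 - 6)*(-7) = -16*(-7) = 112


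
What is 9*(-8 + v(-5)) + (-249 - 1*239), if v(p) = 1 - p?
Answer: -506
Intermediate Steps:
9*(-8 + v(-5)) + (-249 - 1*239) = 9*(-8 + (1 - 1*(-5))) + (-249 - 1*239) = 9*(-8 + (1 + 5)) + (-249 - 239) = 9*(-8 + 6) - 488 = 9*(-2) - 488 = -18 - 488 = -506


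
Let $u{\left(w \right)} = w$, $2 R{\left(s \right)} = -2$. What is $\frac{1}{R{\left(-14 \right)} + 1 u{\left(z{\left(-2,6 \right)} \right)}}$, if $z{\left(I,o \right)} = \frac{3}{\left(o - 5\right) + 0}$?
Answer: $\frac{1}{2} \approx 0.5$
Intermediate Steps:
$R{\left(s \right)} = -1$ ($R{\left(s \right)} = \frac{1}{2} \left(-2\right) = -1$)
$z{\left(I,o \right)} = \frac{3}{-5 + o}$ ($z{\left(I,o \right)} = \frac{3}{\left(-5 + o\right) + 0} = \frac{3}{-5 + o}$)
$\frac{1}{R{\left(-14 \right)} + 1 u{\left(z{\left(-2,6 \right)} \right)}} = \frac{1}{-1 + 1 \frac{3}{-5 + 6}} = \frac{1}{-1 + 1 \cdot \frac{3}{1}} = \frac{1}{-1 + 1 \cdot 3 \cdot 1} = \frac{1}{-1 + 1 \cdot 3} = \frac{1}{-1 + 3} = \frac{1}{2}$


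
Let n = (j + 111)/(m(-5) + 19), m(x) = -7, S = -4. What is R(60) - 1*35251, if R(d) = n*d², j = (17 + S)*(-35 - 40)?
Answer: -294451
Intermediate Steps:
j = -975 (j = (17 - 4)*(-35 - 40) = 13*(-75) = -975)
n = -72 (n = (-975 + 111)/(-7 + 19) = -864/12 = -864*1/12 = -72)
R(d) = -72*d²
R(60) - 1*35251 = -72*60² - 1*35251 = -72*3600 - 35251 = -259200 - 35251 = -294451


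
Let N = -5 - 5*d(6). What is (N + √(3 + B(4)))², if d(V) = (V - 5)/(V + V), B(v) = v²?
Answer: 6961/144 - 65*√19/6 ≈ 1.1189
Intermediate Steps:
d(V) = (-5 + V)/(2*V) (d(V) = (-5 + V)/((2*V)) = (-5 + V)*(1/(2*V)) = (-5 + V)/(2*V))
N = -65/12 (N = -5 - 5*(-5 + 6)/(2*6) = -5 - 5/(2*6) = -5 - 5*1/12 = -5 - 5/12 = -65/12 ≈ -5.4167)
(N + √(3 + B(4)))² = (-65/12 + √(3 + 4²))² = (-65/12 + √(3 + 16))² = (-65/12 + √19)²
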